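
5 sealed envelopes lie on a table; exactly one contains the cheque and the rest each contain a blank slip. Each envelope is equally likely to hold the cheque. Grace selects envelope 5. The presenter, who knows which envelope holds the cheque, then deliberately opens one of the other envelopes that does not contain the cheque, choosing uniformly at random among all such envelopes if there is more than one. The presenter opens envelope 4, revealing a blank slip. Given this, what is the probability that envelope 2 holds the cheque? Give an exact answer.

4/15

Consider each possible location of the cheque in turn.
If it is in any of envelopes 1, 2, and 3 (prior 1/5 each): the presenter has 3 equally likely choices, so probability 1/3; weight (1/5)·(1/3) = 1/15 each.
If it is in envelope 4 (prior 1/5): the presenter opened envelope 4, so this case is ruled out; weight (1/5)·0 = 0.
If it is in envelope 5 (prior 1/5): the presenter has 4 equally likely choices, so probability 1/4; weight (1/5)·(1/4) = 1/20.
The weights sum to 1/4.
So P(the cheque in envelope 2 | the presenter opened envelope 4) = (1/15) / (1/4) = 4/15.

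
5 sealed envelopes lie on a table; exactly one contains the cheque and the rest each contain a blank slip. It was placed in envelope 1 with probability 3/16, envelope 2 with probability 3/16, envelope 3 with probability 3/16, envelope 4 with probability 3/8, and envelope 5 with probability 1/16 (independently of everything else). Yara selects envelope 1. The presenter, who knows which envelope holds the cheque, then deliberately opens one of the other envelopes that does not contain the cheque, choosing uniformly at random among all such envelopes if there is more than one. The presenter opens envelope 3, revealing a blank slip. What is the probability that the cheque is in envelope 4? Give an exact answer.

Consider each possible location of the cheque in turn.
If it is in envelope 1 (prior 3/16): the presenter has 4 equally likely choices, so probability 1/4; weight (3/16)·(1/4) = 3/64.
If it is in envelope 2 (prior 3/16): the presenter has 3 equally likely choices, so probability 1/3; weight (3/16)·(1/3) = 1/16.
If it is in envelope 3 (prior 3/16): the presenter opened envelope 3, so this case is ruled out; weight (3/16)·0 = 0.
If it is in envelope 4 (prior 3/8): the presenter has 3 equally likely choices, so probability 1/3; weight (3/8)·(1/3) = 1/8.
If it is in envelope 5 (prior 1/16): the presenter has 3 equally likely choices, so probability 1/3; weight (1/16)·(1/3) = 1/48.
The weights sum to 49/192.
So P(the cheque in envelope 4 | the presenter opened envelope 3) = (1/8) / (49/192) = 24/49.

24/49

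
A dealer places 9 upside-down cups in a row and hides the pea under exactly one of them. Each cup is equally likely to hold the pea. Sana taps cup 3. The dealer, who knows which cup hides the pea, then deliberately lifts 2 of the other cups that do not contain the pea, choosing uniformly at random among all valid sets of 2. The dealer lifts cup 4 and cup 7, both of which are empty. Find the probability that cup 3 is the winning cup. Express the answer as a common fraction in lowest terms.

1/9

Apply Bayes' rule, conditioning on where the pea actually is.
If it is under any of cups 1, 2, 5, 6, 8, and 9 (prior 1/9 each): the dealer has 21 equally likely choices, so probability 1/21; weight (1/9)·(1/21) = 1/189 each.
If it is under cup 3 (prior 1/9): the dealer has 28 equally likely choices, so probability 1/28; weight (1/9)·(1/28) = 1/252.
If it is under either of cups 4 and 7 (prior 1/9 each): that cup was opened and seen not to hold the prize — ruled out; weight (1/9)·0 = 0 each.
The weights sum to 1/28.
So P(the pea under cup 3 | the dealer opened cup 4 and cup 7) = (1/252) / (1/28) = 1/9.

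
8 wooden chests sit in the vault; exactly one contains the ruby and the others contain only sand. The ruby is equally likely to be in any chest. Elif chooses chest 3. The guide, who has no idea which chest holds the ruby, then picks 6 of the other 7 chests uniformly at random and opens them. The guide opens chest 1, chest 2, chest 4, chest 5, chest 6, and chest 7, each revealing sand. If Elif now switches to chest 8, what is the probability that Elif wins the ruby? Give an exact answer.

Because the guide chose which chests to open without knowing where the ruby is, the choice is independent of the prize location. Learning that none of the 6 opened chests holds the ruby simply rules out those 6 locations and leaves the remaining 2 chests still equally likely by symmetry.
So P(the ruby in chest 8) = 1/2.

1/2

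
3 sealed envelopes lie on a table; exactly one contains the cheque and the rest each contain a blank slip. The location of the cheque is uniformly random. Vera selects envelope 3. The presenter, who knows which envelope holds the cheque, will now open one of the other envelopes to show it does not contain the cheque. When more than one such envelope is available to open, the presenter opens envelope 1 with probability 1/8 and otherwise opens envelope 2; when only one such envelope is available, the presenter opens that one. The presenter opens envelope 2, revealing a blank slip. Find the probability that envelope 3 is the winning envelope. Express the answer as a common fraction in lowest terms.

7/15

Condition on the true location of the cheque.
If it is in envelope 1 (prior 1/3): only envelope 2 is available, probability 1; weight (1/3)·1 = 1/3.
If it is in envelope 2 (prior 1/3): the presenter opened envelope 2, so this case is ruled out; weight (1/3)·0 = 0.
If it is in envelope 3 (prior 1/3): envelope 1 is available but not opened, probability 7/8; weight (1/3)·(7/8) = 7/24.
The weights sum to 5/8.
So P(the cheque in envelope 3 | the presenter opened envelope 2) = (7/24) / (5/8) = 7/15.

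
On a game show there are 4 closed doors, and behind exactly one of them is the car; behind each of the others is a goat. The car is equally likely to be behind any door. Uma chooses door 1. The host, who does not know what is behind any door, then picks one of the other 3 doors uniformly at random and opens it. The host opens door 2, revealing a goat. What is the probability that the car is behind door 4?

1/3

Apply Bayes' rule, conditioning on where the car actually is.
If it is behind any of doors 1, 3, and 4 (prior 1/4 each): the host picks door 2 with probability 1/3 regardless, and it is not the prize; weight (1/4)·(1/3) = 1/12 each.
If it is behind door 2 (prior 1/4): the host opened door 2, so this case is ruled out; weight (1/4)·0 = 0.
The weights sum to 1/4.
So P(the car behind door 4 | the host opened door 2) = (1/12) / (1/4) = 1/3.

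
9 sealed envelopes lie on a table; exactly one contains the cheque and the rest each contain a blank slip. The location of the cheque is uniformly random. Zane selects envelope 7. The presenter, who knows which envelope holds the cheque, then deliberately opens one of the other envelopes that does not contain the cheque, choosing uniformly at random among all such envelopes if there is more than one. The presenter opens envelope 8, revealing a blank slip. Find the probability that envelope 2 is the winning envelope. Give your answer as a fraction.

8/63

Condition on the true location of the cheque.
If it is in any of envelopes 1, 2, 3, 4, 5, 6, and 9 (prior 1/9 each): the presenter has 7 equally likely choices, so probability 1/7; weight (1/9)·(1/7) = 1/63 each.
If it is in envelope 7 (prior 1/9): the presenter has 8 equally likely choices, so probability 1/8; weight (1/9)·(1/8) = 1/72.
If it is in envelope 8 (prior 1/9): the presenter opened envelope 8, so this case is ruled out; weight (1/9)·0 = 0.
The weights sum to 1/8.
So P(the cheque in envelope 2 | the presenter opened envelope 8) = (1/63) / (1/8) = 8/63.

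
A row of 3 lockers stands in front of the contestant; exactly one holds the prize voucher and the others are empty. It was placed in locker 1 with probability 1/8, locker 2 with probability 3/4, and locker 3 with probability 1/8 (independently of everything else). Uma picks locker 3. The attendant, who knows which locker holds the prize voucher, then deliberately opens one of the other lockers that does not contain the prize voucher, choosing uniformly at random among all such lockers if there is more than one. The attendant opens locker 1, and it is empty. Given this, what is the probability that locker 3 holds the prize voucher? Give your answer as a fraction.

Apply Bayes' rule, conditioning on where the prize voucher actually is.
If it is in locker 1 (prior 1/8): the attendant opened locker 1, so this case is ruled out; weight (1/8)·0 = 0.
If it is in locker 2 (prior 3/4): the attendant has no choice, probability 1; weight (3/4)·1 = 3/4.
If it is in locker 3 (prior 1/8): the attendant has 2 equally likely choices, so probability 1/2; weight (1/8)·(1/2) = 1/16.
The weights sum to 13/16.
So P(the prize voucher in locker 3 | the attendant opened locker 1) = (1/16) / (13/16) = 1/13.

1/13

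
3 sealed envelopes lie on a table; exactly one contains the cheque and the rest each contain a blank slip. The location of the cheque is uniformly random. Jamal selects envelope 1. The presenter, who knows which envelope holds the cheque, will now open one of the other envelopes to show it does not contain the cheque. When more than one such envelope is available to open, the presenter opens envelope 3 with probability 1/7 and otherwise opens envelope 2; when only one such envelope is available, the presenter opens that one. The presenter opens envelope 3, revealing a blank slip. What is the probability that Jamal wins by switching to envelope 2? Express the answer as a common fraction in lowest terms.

7/8

Consider each possible location of the cheque in turn.
If it is in envelope 1 (prior 1/3): envelope 3 is available, opened with probability 1/7; weight (1/3)·(1/7) = 1/21.
If it is in envelope 2 (prior 1/3): only envelope 3 is available, probability 1; weight (1/3)·1 = 1/3.
If it is in envelope 3 (prior 1/3): the presenter opened envelope 3, so this case is ruled out; weight (1/3)·0 = 0.
The weights sum to 8/21.
So P(the cheque in envelope 2 | the presenter opened envelope 3) = (1/3) / (8/21) = 7/8.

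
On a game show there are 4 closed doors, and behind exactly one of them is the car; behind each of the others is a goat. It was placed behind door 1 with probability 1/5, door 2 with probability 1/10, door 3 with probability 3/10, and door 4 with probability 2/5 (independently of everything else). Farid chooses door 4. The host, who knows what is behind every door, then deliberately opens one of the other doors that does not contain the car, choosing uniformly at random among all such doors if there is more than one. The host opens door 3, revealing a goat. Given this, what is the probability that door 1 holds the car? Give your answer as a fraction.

6/17

Condition on the true location of the car.
If it is behind door 1 (prior 1/5): the host has 2 equally likely choices, so probability 1/2; weight (1/5)·(1/2) = 1/10.
If it is behind door 2 (prior 1/10): the host has 2 equally likely choices, so probability 1/2; weight (1/10)·(1/2) = 1/20.
If it is behind door 3 (prior 3/10): the host opened door 3, so this case is ruled out; weight (3/10)·0 = 0.
If it is behind door 4 (prior 2/5): the host has 3 equally likely choices, so probability 1/3; weight (2/5)·(1/3) = 2/15.
The weights sum to 17/60.
So P(the car behind door 1 | the host opened door 3) = (1/10) / (17/60) = 6/17.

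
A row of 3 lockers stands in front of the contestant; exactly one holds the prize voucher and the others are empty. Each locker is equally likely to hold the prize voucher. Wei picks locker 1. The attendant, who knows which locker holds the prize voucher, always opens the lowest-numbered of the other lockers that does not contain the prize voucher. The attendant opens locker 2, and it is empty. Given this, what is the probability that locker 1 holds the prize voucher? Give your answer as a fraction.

Condition on the true location of the prize voucher.
If it is in either of lockers 1 and 3 (prior 1/3 each): locker 2 is the lowest-numbered option available, probability 1; weight (1/3)·1 = 1/3 each.
If it is in locker 2 (prior 1/3): the attendant opened locker 2, so this case is ruled out; weight (1/3)·0 = 0.
The weights sum to 2/3.
So P(the prize voucher in locker 1 | the attendant opened locker 2) = (1/3) / (2/3) = 1/2.

1/2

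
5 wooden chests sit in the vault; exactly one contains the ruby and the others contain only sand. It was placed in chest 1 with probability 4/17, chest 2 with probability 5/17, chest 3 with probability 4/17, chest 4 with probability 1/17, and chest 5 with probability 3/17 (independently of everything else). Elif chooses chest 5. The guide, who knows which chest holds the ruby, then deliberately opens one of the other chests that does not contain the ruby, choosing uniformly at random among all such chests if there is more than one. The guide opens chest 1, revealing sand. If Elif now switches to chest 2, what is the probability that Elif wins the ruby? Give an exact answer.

20/49

Condition on the true location of the ruby.
If it is in chest 1 (prior 4/17): the guide opened chest 1, so this case is ruled out; weight (4/17)·0 = 0.
If it is in chest 2 (prior 5/17): the guide has 3 equally likely choices, so probability 1/3; weight (5/17)·(1/3) = 5/51.
If it is in chest 3 (prior 4/17): the guide has 3 equally likely choices, so probability 1/3; weight (4/17)·(1/3) = 4/51.
If it is in chest 4 (prior 1/17): the guide has 3 equally likely choices, so probability 1/3; weight (1/17)·(1/3) = 1/51.
If it is in chest 5 (prior 3/17): the guide has 4 equally likely choices, so probability 1/4; weight (3/17)·(1/4) = 3/68.
The weights sum to 49/204.
So P(the ruby in chest 2 | the guide opened chest 1) = (5/51) / (49/204) = 20/49.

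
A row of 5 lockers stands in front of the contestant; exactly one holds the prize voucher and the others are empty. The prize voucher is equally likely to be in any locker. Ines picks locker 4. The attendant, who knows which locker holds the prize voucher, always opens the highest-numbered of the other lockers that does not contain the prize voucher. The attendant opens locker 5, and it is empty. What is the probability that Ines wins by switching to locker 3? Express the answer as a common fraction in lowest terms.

1/4

Apply Bayes' rule, conditioning on where the prize voucher actually is.
If it is in any of lockers 1, 2, 3, and 4 (prior 1/5 each): locker 5 is the highest-numbered option available, probability 1; weight (1/5)·1 = 1/5 each.
If it is in locker 5 (prior 1/5): the attendant opened locker 5, so this case is ruled out; weight (1/5)·0 = 0.
The weights sum to 4/5.
So P(the prize voucher in locker 3 | the attendant opened locker 5) = (1/5) / (4/5) = 1/4.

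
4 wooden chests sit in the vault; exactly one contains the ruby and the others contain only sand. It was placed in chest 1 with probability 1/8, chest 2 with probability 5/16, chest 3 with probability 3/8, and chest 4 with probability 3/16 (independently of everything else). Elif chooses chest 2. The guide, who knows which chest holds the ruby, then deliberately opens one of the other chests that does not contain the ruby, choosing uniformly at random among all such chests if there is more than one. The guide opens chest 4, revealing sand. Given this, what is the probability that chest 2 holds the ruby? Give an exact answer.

5/17

Apply Bayes' rule, conditioning on where the ruby actually is.
If it is in chest 1 (prior 1/8): the guide has 2 equally likely choices, so probability 1/2; weight (1/8)·(1/2) = 1/16.
If it is in chest 2 (prior 5/16): the guide has 3 equally likely choices, so probability 1/3; weight (5/16)·(1/3) = 5/48.
If it is in chest 3 (prior 3/8): the guide has 2 equally likely choices, so probability 1/2; weight (3/8)·(1/2) = 3/16.
If it is in chest 4 (prior 3/16): the guide opened chest 4, so this case is ruled out; weight (3/16)·0 = 0.
The weights sum to 17/48.
So P(the ruby in chest 2 | the guide opened chest 4) = (5/48) / (17/48) = 5/17.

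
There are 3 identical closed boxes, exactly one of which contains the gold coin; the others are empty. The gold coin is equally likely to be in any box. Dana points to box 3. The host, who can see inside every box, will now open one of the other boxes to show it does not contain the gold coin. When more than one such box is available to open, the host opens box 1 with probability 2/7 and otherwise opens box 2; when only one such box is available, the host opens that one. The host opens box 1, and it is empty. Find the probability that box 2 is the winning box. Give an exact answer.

7/9

Condition on the true location of the gold coin.
If it is in box 1 (prior 1/3): the host opened box 1, so this case is ruled out; weight (1/3)·0 = 0.
If it is in box 2 (prior 1/3): only box 1 is available, probability 1; weight (1/3)·1 = 1/3.
If it is in box 3 (prior 1/3): box 1 is available, opened with probability 2/7; weight (1/3)·(2/7) = 2/21.
The weights sum to 3/7.
So P(the gold coin in box 2 | the host opened box 1) = (1/3) / (3/7) = 7/9.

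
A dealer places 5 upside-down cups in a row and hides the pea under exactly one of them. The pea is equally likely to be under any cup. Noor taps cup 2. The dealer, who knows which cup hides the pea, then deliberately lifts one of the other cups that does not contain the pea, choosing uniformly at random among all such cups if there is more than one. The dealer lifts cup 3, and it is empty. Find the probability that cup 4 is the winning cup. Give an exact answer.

4/15

Consider each possible location of the pea in turn.
If it is under any of cups 1, 4, and 5 (prior 1/5 each): the dealer has 3 equally likely choices, so probability 1/3; weight (1/5)·(1/3) = 1/15 each.
If it is under cup 2 (prior 1/5): the dealer has 4 equally likely choices, so probability 1/4; weight (1/5)·(1/4) = 1/20.
If it is under cup 3 (prior 1/5): the dealer opened cup 3, so this case is ruled out; weight (1/5)·0 = 0.
The weights sum to 1/4.
So P(the pea under cup 4 | the dealer opened cup 3) = (1/15) / (1/4) = 4/15.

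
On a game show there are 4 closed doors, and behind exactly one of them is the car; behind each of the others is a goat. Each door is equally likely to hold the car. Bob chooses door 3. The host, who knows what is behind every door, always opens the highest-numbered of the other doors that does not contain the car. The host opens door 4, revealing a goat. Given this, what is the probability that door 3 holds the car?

1/3

Condition on the true location of the car.
If it is behind any of doors 1, 2, and 3 (prior 1/4 each): door 4 is the highest-numbered option available, probability 1; weight (1/4)·1 = 1/4 each.
If it is behind door 4 (prior 1/4): the host opened door 4, so this case is ruled out; weight (1/4)·0 = 0.
The weights sum to 3/4.
So P(the car behind door 3 | the host opened door 4) = (1/4) / (3/4) = 1/3.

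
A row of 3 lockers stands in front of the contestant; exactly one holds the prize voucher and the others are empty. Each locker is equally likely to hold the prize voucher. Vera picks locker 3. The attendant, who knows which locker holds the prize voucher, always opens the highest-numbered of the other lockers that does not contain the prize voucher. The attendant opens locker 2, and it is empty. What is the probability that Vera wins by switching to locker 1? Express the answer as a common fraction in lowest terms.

Condition on the true location of the prize voucher.
If it is in either of lockers 1 and 3 (prior 1/3 each): locker 2 is the highest-numbered option available, probability 1; weight (1/3)·1 = 1/3 each.
If it is in locker 2 (prior 1/3): the attendant opened locker 2, so this case is ruled out; weight (1/3)·0 = 0.
The weights sum to 2/3.
So P(the prize voucher in locker 1 | the attendant opened locker 2) = (1/3) / (2/3) = 1/2.

1/2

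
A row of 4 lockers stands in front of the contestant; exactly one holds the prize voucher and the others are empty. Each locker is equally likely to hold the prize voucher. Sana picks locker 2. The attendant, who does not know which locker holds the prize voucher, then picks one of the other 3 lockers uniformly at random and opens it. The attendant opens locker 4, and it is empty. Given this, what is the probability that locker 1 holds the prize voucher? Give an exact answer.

Condition on the true location of the prize voucher.
If it is in any of lockers 1, 2, and 3 (prior 1/4 each): the attendant picks locker 4 with probability 1/3 regardless, and it is not the prize; weight (1/4)·(1/3) = 1/12 each.
If it is in locker 4 (prior 1/4): the attendant opened locker 4, so this case is ruled out; weight (1/4)·0 = 0.
The weights sum to 1/4.
So P(the prize voucher in locker 1 | the attendant opened locker 4) = (1/12) / (1/4) = 1/3.

1/3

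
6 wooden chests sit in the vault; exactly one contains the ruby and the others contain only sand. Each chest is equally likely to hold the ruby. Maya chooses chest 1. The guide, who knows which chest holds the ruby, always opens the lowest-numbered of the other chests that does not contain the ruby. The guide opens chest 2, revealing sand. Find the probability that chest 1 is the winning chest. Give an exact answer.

Consider each possible location of the ruby in turn.
If it is in any of chests 1, 3, 4, 5, and 6 (prior 1/6 each): chest 2 is the lowest-numbered option available, probability 1; weight (1/6)·1 = 1/6 each.
If it is in chest 2 (prior 1/6): the guide opened chest 2, so this case is ruled out; weight (1/6)·0 = 0.
The weights sum to 5/6.
So P(the ruby in chest 1 | the guide opened chest 2) = (1/6) / (5/6) = 1/5.

1/5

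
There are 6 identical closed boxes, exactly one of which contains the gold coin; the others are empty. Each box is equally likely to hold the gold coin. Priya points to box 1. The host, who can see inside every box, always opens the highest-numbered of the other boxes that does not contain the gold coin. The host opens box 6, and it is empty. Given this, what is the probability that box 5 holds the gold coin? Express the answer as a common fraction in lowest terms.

Apply Bayes' rule, conditioning on where the gold coin actually is.
If it is in any of boxes 1, 2, 3, 4, and 5 (prior 1/6 each): box 6 is the highest-numbered option available, probability 1; weight (1/6)·1 = 1/6 each.
If it is in box 6 (prior 1/6): the host opened box 6, so this case is ruled out; weight (1/6)·0 = 0.
The weights sum to 5/6.
So P(the gold coin in box 5 | the host opened box 6) = (1/6) / (5/6) = 1/5.

1/5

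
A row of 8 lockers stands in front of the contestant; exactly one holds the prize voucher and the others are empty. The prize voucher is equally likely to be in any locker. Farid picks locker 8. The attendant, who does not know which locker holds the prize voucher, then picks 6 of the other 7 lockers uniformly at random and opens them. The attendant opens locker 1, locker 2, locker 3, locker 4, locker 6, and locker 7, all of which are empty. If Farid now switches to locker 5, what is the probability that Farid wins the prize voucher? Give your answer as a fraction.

1/2

Because the attendant chose which lockers to open without knowing where the prize voucher is, the choice is independent of the prize location. Learning that none of the 6 opened lockers holds the prize voucher simply rules out those 6 locations and leaves the remaining 2 lockers still equally likely by symmetry.
So P(the prize voucher in locker 5) = 1/2.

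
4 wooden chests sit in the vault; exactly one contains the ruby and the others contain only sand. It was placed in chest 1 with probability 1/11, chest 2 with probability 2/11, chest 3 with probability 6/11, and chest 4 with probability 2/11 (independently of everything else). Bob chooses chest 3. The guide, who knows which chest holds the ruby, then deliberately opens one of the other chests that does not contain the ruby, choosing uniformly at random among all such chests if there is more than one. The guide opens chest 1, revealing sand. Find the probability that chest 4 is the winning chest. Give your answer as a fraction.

Consider each possible location of the ruby in turn.
If it is in chest 1 (prior 1/11): the guide opened chest 1, so this case is ruled out; weight (1/11)·0 = 0.
If it is in either of chests 2 and 4 (prior 2/11 each): the guide has 2 equally likely choices, so probability 1/2; weight (2/11)·(1/2) = 1/11 each.
If it is in chest 3 (prior 6/11): the guide has 3 equally likely choices, so probability 1/3; weight (6/11)·(1/3) = 2/11.
The weights sum to 4/11.
So P(the ruby in chest 4 | the guide opened chest 1) = (1/11) / (4/11) = 1/4.

1/4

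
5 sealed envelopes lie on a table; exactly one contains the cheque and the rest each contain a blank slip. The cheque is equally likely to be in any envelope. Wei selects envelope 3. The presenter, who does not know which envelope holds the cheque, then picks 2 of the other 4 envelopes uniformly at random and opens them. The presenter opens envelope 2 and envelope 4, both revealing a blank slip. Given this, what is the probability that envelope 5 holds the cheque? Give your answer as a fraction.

1/3

Condition on the true location of the cheque.
If it is in any of envelopes 1, 3, and 5 (prior 1/5 each): the presenter picks exactly this set with probability 1/6 regardless, and none is the prize; weight (1/5)·(1/6) = 1/30 each.
If it is in either of envelopes 2 and 4 (prior 1/5 each): that envelope was opened and seen not to hold the prize — ruled out; weight (1/5)·0 = 0 each.
The weights sum to 1/10.
So P(the cheque in envelope 5 | the presenter opened envelope 2 and envelope 4) = (1/30) / (1/10) = 1/3.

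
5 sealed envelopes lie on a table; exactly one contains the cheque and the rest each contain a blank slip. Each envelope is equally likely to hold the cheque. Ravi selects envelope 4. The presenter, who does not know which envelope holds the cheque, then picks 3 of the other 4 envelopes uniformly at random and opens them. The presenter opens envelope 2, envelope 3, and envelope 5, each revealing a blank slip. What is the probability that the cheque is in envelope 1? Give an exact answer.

1/2

Because the presenter chose which envelopes to open without knowing where the cheque is, the choice is independent of the prize location. Learning that none of the 3 opened envelopes holds the cheque simply rules out those 3 locations and leaves the remaining 2 envelopes still equally likely by symmetry.
So P(the cheque in envelope 1) = 1/2.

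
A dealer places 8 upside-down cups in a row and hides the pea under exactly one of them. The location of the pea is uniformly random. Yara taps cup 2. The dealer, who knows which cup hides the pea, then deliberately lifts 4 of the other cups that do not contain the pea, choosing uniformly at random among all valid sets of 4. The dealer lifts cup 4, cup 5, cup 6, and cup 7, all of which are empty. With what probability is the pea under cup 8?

7/24

Consider each possible location of the pea in turn.
If it is under any of cups 1, 3, and 8 (prior 1/8 each): the dealer has 15 equally likely choices, so probability 1/15; weight (1/8)·(1/15) = 1/120 each.
If it is under cup 2 (prior 1/8): the dealer has 35 equally likely choices, so probability 1/35; weight (1/8)·(1/35) = 1/280.
If it is under any of cups 4, 5, 6, and 7 (prior 1/8 each): that cup was opened and seen not to hold the prize — ruled out; weight (1/8)·0 = 0 each.
The weights sum to 1/35.
So P(the pea under cup 8 | the dealer opened cup 4, cup 5, cup 6, and cup 7) = (1/120) / (1/35) = 7/24.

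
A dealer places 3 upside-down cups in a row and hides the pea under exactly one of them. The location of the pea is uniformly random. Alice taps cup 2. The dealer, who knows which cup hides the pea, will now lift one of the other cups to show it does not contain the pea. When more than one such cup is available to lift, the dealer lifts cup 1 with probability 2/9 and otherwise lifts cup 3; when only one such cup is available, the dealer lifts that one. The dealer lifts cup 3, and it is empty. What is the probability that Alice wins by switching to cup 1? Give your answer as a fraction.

9/16

Consider each possible location of the pea in turn.
If it is under cup 1 (prior 1/3): only cup 3 is available, probability 1; weight (1/3)·1 = 1/3.
If it is under cup 2 (prior 1/3): cup 1 is available but not opened, probability 7/9; weight (1/3)·(7/9) = 7/27.
If it is under cup 3 (prior 1/3): the dealer opened cup 3, so this case is ruled out; weight (1/3)·0 = 0.
The weights sum to 16/27.
So P(the pea under cup 1 | the dealer opened cup 3) = (1/3) / (16/27) = 9/16.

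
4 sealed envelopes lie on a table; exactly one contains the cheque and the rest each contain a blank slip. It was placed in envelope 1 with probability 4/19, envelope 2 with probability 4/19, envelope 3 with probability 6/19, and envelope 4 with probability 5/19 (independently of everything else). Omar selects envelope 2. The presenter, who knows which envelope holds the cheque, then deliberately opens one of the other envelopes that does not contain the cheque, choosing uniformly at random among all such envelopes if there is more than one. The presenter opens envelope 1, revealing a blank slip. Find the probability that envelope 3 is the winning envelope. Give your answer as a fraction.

18/41

Consider each possible location of the cheque in turn.
If it is in envelope 1 (prior 4/19): the presenter opened envelope 1, so this case is ruled out; weight (4/19)·0 = 0.
If it is in envelope 2 (prior 4/19): the presenter has 3 equally likely choices, so probability 1/3; weight (4/19)·(1/3) = 4/57.
If it is in envelope 3 (prior 6/19): the presenter has 2 equally likely choices, so probability 1/2; weight (6/19)·(1/2) = 3/19.
If it is in envelope 4 (prior 5/19): the presenter has 2 equally likely choices, so probability 1/2; weight (5/19)·(1/2) = 5/38.
The weights sum to 41/114.
So P(the cheque in envelope 3 | the presenter opened envelope 1) = (3/19) / (41/114) = 18/41.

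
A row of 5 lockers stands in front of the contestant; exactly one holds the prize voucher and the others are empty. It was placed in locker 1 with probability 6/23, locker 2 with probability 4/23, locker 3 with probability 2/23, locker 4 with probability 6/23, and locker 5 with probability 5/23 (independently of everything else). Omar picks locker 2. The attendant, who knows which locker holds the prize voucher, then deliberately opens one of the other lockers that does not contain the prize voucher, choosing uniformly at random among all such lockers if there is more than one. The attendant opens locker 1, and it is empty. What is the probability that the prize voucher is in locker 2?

Consider each possible location of the prize voucher in turn.
If it is in locker 1 (prior 6/23): the attendant opened locker 1, so this case is ruled out; weight (6/23)·0 = 0.
If it is in locker 2 (prior 4/23): the attendant has 4 equally likely choices, so probability 1/4; weight (4/23)·(1/4) = 1/23.
If it is in locker 3 (prior 2/23): the attendant has 3 equally likely choices, so probability 1/3; weight (2/23)·(1/3) = 2/69.
If it is in locker 4 (prior 6/23): the attendant has 3 equally likely choices, so probability 1/3; weight (6/23)·(1/3) = 2/23.
If it is in locker 5 (prior 5/23): the attendant has 3 equally likely choices, so probability 1/3; weight (5/23)·(1/3) = 5/69.
The weights sum to 16/69.
So P(the prize voucher in locker 2 | the attendant opened locker 1) = (1/23) / (16/69) = 3/16.

3/16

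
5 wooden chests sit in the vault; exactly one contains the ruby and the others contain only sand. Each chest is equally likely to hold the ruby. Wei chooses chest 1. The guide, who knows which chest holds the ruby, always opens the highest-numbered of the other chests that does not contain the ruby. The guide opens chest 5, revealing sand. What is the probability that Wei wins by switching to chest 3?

1/4

Apply Bayes' rule, conditioning on where the ruby actually is.
If it is in any of chests 1, 2, 3, and 4 (prior 1/5 each): chest 5 is the highest-numbered option available, probability 1; weight (1/5)·1 = 1/5 each.
If it is in chest 5 (prior 1/5): the guide opened chest 5, so this case is ruled out; weight (1/5)·0 = 0.
The weights sum to 4/5.
So P(the ruby in chest 3 | the guide opened chest 5) = (1/5) / (4/5) = 1/4.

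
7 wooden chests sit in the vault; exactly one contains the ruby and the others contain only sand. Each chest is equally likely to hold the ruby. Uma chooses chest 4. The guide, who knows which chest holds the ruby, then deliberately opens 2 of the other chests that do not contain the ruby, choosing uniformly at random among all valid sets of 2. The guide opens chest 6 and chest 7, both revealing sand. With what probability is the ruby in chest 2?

3/14

Condition on the true location of the ruby.
If it is in any of chests 1, 2, 3, and 5 (prior 1/7 each): the guide has 10 equally likely choices, so probability 1/10; weight (1/7)·(1/10) = 1/70 each.
If it is in chest 4 (prior 1/7): the guide has 15 equally likely choices, so probability 1/15; weight (1/7)·(1/15) = 1/105.
If it is in either of chests 6 and 7 (prior 1/7 each): that chest was opened and seen not to hold the prize — ruled out; weight (1/7)·0 = 0 each.
The weights sum to 1/15.
So P(the ruby in chest 2 | the guide opened chest 6 and chest 7) = (1/70) / (1/15) = 3/14.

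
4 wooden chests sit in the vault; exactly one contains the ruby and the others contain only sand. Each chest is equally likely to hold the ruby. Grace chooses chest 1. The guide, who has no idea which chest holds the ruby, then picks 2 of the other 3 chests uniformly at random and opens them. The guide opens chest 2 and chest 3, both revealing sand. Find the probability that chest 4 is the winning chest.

Condition on the true location of the ruby.
If it is in either of chests 1 and 4 (prior 1/4 each): the guide picks exactly this set with probability 1/3 regardless, and none is the prize; weight (1/4)·(1/3) = 1/12 each.
If it is in either of chests 2 and 3 (prior 1/4 each): that chest was opened and seen not to hold the prize — ruled out; weight (1/4)·0 = 0 each.
The weights sum to 1/6.
So P(the ruby in chest 4 | the guide opened chest 2 and chest 3) = (1/12) / (1/6) = 1/2.

1/2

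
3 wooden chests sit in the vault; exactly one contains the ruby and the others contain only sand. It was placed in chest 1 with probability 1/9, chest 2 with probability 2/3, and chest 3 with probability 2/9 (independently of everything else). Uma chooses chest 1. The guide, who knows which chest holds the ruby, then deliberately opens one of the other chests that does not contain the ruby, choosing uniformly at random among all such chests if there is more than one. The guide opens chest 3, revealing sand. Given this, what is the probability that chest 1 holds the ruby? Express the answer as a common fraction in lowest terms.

1/13

Condition on the true location of the ruby.
If it is in chest 1 (prior 1/9): the guide has 2 equally likely choices, so probability 1/2; weight (1/9)·(1/2) = 1/18.
If it is in chest 2 (prior 2/3): the guide has no choice, probability 1; weight (2/3)·1 = 2/3.
If it is in chest 3 (prior 2/9): the guide opened chest 3, so this case is ruled out; weight (2/9)·0 = 0.
The weights sum to 13/18.
So P(the ruby in chest 1 | the guide opened chest 3) = (1/18) / (13/18) = 1/13.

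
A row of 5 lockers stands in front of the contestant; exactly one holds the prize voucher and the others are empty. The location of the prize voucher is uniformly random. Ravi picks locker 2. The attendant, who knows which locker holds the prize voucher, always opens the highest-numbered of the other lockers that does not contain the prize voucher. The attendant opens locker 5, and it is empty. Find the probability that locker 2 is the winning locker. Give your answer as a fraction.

Condition on the true location of the prize voucher.
If it is in any of lockers 1, 2, 3, and 4 (prior 1/5 each): locker 5 is the highest-numbered option available, probability 1; weight (1/5)·1 = 1/5 each.
If it is in locker 5 (prior 1/5): the attendant opened locker 5, so this case is ruled out; weight (1/5)·0 = 0.
The weights sum to 4/5.
So P(the prize voucher in locker 2 | the attendant opened locker 5) = (1/5) / (4/5) = 1/4.

1/4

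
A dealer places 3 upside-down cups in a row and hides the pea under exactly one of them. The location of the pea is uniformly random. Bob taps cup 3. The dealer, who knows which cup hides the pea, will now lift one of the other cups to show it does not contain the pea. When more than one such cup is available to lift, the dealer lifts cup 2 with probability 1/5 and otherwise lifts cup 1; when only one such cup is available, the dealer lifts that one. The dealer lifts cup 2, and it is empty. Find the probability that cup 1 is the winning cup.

5/6

Consider each possible location of the pea in turn.
If it is under cup 1 (prior 1/3): only cup 2 is available, probability 1; weight (1/3)·1 = 1/3.
If it is under cup 2 (prior 1/3): the dealer opened cup 2, so this case is ruled out; weight (1/3)·0 = 0.
If it is under cup 3 (prior 1/3): cup 2 is available, opened with probability 1/5; weight (1/3)·(1/5) = 1/15.
The weights sum to 2/5.
So P(the pea under cup 1 | the dealer opened cup 2) = (1/3) / (2/5) = 5/6.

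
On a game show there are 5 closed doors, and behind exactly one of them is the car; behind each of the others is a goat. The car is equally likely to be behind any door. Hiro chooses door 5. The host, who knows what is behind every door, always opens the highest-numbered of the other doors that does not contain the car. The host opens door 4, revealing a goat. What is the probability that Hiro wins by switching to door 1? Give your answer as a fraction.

1/4

Apply Bayes' rule, conditioning on where the car actually is.
If it is behind any of doors 1, 2, 3, and 5 (prior 1/5 each): door 4 is the highest-numbered option available, probability 1; weight (1/5)·1 = 1/5 each.
If it is behind door 4 (prior 1/5): the host opened door 4, so this case is ruled out; weight (1/5)·0 = 0.
The weights sum to 4/5.
So P(the car behind door 1 | the host opened door 4) = (1/5) / (4/5) = 1/4.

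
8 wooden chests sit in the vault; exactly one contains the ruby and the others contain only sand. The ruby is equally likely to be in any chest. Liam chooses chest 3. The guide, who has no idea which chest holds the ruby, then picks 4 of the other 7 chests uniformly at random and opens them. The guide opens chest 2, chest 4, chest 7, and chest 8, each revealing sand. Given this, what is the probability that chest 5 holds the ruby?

1/4

Condition on the true location of the ruby.
If it is in any of chests 1, 3, 5, and 6 (prior 1/8 each): the guide picks exactly this set with probability 1/35 regardless, and none is the prize; weight (1/8)·(1/35) = 1/280 each.
If it is in any of chests 2, 4, 7, and 8 (prior 1/8 each): that chest was opened and seen not to hold the prize — ruled out; weight (1/8)·0 = 0 each.
The weights sum to 1/70.
So P(the ruby in chest 5 | the guide opened chest 2, chest 4, chest 7, and chest 8) = (1/280) / (1/70) = 1/4.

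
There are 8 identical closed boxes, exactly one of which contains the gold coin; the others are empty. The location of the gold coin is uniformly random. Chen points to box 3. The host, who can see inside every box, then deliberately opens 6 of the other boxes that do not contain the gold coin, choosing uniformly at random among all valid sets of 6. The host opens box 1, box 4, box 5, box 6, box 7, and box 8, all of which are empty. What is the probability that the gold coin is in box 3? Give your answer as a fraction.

Condition on the true location of the gold coin.
If it is in any of boxes 1, 4, 5, 6, 7, and 8 (prior 1/8 each): that box was opened and seen not to hold the prize — ruled out; weight (1/8)·0 = 0 each.
If it is in box 2 (prior 1/8): the host has no choice, probability 1; weight (1/8)·1 = 1/8.
If it is in box 3 (prior 1/8): the host has 7 equally likely choices, so probability 1/7; weight (1/8)·(1/7) = 1/56.
The weights sum to 1/7.
So P(the gold coin in box 3 | the host opened box 1, box 4, box 5, box 6, box 7, and box 8) = (1/56) / (1/7) = 1/8.

1/8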